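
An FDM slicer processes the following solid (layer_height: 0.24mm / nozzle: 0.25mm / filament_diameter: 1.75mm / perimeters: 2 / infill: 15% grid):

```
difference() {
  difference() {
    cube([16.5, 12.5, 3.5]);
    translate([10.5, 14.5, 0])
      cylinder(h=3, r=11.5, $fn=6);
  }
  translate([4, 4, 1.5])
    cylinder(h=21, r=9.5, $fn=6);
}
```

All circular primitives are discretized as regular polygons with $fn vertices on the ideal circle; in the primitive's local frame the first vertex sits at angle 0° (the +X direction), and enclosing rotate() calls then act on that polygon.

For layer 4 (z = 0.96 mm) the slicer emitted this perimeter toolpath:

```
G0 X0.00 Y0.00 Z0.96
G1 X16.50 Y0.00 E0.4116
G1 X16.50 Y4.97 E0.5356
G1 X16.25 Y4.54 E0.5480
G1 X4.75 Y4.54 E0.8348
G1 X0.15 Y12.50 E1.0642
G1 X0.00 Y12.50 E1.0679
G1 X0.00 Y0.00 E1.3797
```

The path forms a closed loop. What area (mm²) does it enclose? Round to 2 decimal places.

94.47 mm²

Apply the shoelace formula to the sequence of (X, Y) vertices; enclosed area = 94.47 mm².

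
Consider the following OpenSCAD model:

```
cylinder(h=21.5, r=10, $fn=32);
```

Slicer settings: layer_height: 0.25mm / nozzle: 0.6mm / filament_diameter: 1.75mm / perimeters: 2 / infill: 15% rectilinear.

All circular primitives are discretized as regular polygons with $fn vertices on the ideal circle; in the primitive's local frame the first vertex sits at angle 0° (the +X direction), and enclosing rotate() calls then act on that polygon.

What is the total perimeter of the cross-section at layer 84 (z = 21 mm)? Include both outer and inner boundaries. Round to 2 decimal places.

At z = 21 mm: the cylinder: section is a regular 32-gon, circumradius r=10 (perimeter = 2·32·10.000·sin(180°/32) = 62.73 mm). Overall, the cross-section is a single solid region. Total boundary length (outer) = 62.73 mm.

62.73 mm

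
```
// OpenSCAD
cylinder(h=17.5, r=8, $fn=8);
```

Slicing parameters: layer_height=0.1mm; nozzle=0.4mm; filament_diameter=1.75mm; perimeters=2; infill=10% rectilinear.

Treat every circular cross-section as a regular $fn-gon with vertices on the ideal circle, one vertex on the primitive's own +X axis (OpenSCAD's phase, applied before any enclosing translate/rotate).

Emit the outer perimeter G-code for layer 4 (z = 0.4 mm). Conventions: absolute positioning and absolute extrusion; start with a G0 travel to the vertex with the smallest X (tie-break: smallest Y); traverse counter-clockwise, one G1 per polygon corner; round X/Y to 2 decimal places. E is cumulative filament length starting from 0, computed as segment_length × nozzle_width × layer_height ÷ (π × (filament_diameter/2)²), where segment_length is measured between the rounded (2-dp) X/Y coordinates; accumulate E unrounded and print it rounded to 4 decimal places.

G0 X-8.00 Y0.00 Z0.40
G1 X-5.66 Y-5.66 E0.1019
G1 X0.00 Y-8.00 E0.2037
G1 X5.66 Y-5.66 E0.3056
G1 X8.00 Y0.00 E0.4074
G1 X5.66 Y5.66 E0.5093
G1 X0.00 Y8.00 E0.6111
G1 X-5.66 Y5.66 E0.7130
G1 X-8.00 Y0.00 E0.8148

At z = 0.4 mm: the cylinder: section is a regular 8-gon, circumradius r=8. The outline is a single polygon with 8 vertices. Extrusion per mm of travel: 0.4 × 0.1 / (π × 0.875²) = 0.016630. Accumulating E over each segment gives final E = 0.8148.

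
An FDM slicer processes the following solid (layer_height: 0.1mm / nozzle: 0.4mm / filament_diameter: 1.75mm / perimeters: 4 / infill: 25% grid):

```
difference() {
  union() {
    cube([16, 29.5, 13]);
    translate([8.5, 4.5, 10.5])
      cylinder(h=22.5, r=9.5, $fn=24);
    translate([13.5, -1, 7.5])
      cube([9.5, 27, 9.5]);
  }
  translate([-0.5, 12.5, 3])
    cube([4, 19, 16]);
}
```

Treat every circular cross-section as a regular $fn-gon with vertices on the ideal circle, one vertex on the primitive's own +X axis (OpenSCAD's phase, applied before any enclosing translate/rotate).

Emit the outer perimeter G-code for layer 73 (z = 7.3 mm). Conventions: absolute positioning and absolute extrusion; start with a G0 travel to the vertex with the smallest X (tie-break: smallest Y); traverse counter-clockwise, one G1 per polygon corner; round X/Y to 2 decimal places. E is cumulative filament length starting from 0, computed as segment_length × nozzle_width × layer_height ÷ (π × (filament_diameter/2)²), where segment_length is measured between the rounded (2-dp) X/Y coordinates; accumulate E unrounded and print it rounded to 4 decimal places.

At z = 7.3 mm: the 16×29.5 cube contributes its full rectangle; the cylinder at (8.5, 4.5) is absent (z outside [10.5, 33]); the cube at (13.5, -1) is not intersected at this z (z outside [7.5, 17]); Merging all regions: only the 16×29.5 cube is present, so the union is just that shape — 1 connected region; the cube at (-0.5, 12.5) (footprint 4×19) is included at this height; After the difference (first − rest): starting from the result so far, the 4×19 cube at (-0.5, 12.5) partially overlaps it — only the 59.50 mm² overlap (of its 76.00 mm²) is removed, clipping the outline — 1 connected region. The outline is a single polygon with 6 vertices. Extrusion per mm of travel: 0.4 × 0.1 / (π × 0.875²) = 0.016630. Accumulating E over each segment gives final E = 1.5133.

G0 X0.00 Y0.00 Z7.30
G1 X16.00 Y0.00 E0.2661
G1 X16.00 Y29.50 E0.7567
G1 X3.50 Y29.50 E0.9645
G1 X3.50 Y12.50 E1.2473
G1 X0.00 Y12.50 E1.3055
G1 X0.00 Y0.00 E1.5133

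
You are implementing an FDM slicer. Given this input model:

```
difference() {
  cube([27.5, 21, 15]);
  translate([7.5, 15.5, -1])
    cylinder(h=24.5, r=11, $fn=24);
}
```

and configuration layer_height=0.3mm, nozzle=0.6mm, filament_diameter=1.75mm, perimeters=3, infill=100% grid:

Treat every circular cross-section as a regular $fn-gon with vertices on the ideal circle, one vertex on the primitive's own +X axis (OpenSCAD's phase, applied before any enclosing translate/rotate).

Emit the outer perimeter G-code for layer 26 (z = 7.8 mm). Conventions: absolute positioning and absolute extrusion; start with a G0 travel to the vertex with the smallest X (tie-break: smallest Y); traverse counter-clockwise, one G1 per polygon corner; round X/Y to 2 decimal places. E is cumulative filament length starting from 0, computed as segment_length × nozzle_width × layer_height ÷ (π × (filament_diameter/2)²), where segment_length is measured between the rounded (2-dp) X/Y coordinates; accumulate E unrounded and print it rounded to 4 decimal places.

G0 X0.00 Y0.00 Z7.80
G1 X27.50 Y0.00 E2.0580
G1 X27.50 Y21.00 E3.6295
G1 X17.03 Y21.00 E4.4130
G1 X18.13 Y18.35 E4.6278
G1 X18.50 Y15.50 E4.8428
G1 X18.13 Y12.65 E5.0579
G1 X17.03 Y10.00 E5.2726
G1 X15.28 Y7.72 E5.4877
G1 X13.00 Y5.97 E5.7028
G1 X10.35 Y4.87 E5.9175
G1 X7.50 Y4.50 E6.1326
G1 X4.65 Y4.87 E6.3477
G1 X2.00 Y5.97 E6.5624
G1 X0.00 Y7.51 E6.7513
G1 X0.00 Y0.00 E7.3133

At z = 7.8 mm: the 27.5×21 cube contributes its full rectangle; the r=11 cylinder at (7.5, 15.5) gives a regular 24-gon of circumradius 11 (constant along its height); Taking the first minus the rest: starting from the 27.5×21 cube, the r=11 cylinder at (7.5, 15.5) partially overlaps it — only the 267.75 mm² overlap (of its 375.81 mm²) is removed, clipping the outline — 1 connected region. The outline is a single polygon with 15 vertices. Extrusion per mm of travel: 0.6 × 0.3 / (π × 0.875²) = 0.074835. Accumulating E over each segment gives final E = 7.3133.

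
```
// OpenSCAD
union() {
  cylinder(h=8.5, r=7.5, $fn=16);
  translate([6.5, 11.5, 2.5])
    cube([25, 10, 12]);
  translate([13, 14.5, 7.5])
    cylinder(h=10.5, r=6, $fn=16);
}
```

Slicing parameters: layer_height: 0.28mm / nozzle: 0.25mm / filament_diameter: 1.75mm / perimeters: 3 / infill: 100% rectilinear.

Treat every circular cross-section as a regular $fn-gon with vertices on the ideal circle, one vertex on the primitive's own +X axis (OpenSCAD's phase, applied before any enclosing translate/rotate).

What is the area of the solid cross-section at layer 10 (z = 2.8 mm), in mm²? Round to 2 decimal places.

422.21 mm²

At z = 2.8 mm: the r=7.5 cylinder gives a regular 16-gon of circumradius 7.5 (constant along its height) (area = (16/2)·7.500²·sin(360°/16) = 172.21 mm²); the cube at (6.5, 11.5) (footprint 25×10) is included at this height (area 250.00 mm²); the cylinder at (13, 14.5) does not reach this height (z outside [7.5, 18]); Taking the union: the 2 present regions are separate (no shared area or edge), so areas and boundary lengths simply add and each stays a separate island — area = 422.21 mm². Overall, the cross-section has 2 separate islands. Net area = 422.21 mm².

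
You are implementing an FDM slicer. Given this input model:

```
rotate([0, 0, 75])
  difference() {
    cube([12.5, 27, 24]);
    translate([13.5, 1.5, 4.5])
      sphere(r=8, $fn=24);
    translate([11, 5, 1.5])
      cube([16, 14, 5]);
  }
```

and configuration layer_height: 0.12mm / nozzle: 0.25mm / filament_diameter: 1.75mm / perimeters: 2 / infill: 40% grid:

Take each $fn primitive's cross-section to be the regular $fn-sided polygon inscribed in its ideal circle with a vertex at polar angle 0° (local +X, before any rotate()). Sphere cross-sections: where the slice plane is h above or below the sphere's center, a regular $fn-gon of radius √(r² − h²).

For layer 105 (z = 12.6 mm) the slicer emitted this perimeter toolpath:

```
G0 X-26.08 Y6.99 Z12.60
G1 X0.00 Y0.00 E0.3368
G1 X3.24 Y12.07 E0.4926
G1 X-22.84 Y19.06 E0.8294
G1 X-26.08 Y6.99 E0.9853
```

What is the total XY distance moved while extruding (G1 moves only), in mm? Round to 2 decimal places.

79.00 mm

Sum the Euclidean lengths of each G1 segment: total = 79.00 mm.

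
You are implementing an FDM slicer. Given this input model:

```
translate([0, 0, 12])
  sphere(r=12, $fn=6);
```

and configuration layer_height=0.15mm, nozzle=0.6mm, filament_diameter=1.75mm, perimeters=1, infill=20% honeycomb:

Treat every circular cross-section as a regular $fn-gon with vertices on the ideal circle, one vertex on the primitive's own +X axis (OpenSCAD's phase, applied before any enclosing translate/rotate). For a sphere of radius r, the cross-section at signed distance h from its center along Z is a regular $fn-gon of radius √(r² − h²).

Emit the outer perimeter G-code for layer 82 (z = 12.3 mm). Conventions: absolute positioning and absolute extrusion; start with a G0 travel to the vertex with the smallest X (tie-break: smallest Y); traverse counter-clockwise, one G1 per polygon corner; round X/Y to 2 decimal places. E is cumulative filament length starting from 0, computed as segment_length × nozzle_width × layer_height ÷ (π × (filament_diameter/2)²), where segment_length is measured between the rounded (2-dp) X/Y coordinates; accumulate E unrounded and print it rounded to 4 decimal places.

G0 X-12.00 Y0.00 Z12.30
G1 X-6.00 Y-10.39 E0.4489
G1 X6.00 Y-10.39 E0.8979
G1 X12.00 Y0.00 E1.3469
G1 X6.00 Y10.39 E1.7958
G1 X-6.00 Y10.39 E2.2448
G1 X-12.00 Y0.00 E2.6938

At z = 12.3 mm: the sphere: section is a regular 6-gon, circumradius = √(r²−h²) = √(12²−0.3²) = 11.996. The outline is a single polygon with 6 vertices. Extrusion per mm of travel: 0.6 × 0.15 / (π × 0.875²) = 0.037418. Accumulating E over each segment gives final E = 2.6938.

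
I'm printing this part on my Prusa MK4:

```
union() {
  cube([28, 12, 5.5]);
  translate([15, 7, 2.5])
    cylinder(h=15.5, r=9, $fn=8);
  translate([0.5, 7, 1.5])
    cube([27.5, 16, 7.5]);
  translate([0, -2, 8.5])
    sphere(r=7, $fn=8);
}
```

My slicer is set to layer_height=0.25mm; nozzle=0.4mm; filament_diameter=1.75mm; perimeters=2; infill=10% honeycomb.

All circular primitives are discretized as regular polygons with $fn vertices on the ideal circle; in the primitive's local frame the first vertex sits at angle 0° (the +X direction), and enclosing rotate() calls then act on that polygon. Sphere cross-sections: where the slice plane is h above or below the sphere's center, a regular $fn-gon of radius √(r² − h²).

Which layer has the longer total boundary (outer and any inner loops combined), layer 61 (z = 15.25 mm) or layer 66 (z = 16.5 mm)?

Layer 61 (z = 15.25): the cube does not reach this height (z outside [0, 5.5]); the r=9 cylinder at (15, 7) gives a regular 8-gon of circumradius 9 (constant along its height) (perimeter = 2·8·9.000·sin(180°/8) = 55.11 mm); the cube at (0.5, 7) does not reach this height (z outside [1.5, 9]); the r=7 sphere at (0, -2) slices to a regular 8-gon of circumradius 1.854 (√(r²−h²) with h=6.75 from center) (perimeter = 2·8·1.854·sin(180°/8) = 11.35 mm); Merging all regions: the 2 present regions are separate (no shared area or edge), so areas and boundary lengths simply add and each stays a separate island — boundary = 66.46 mm. So its perimeter = 66.46 mm. Layer 66 (z = 16.5): the cube is absent (z outside [0, 5.5]); the r=9 cylinder at (15, 7) contributes a regular 8-gon of circumradius 9 (perimeter = 2·8·9.000·sin(180°/8) = 55.11 mm); the cube at (0.5, 7) is absent (z outside [1.5, 9]); the sphere at (0, -2) is absent (|z−center|=8.000 > r=7); Merging all regions: only the r=9 cylinder at (15, 7) is present, so the union is just that shape — boundary = 55.11 mm. So its perimeter = 55.11 mm. Layer 61 is larger (66.46 vs 55.11 mm).

layer 61 (z = 15.25 mm)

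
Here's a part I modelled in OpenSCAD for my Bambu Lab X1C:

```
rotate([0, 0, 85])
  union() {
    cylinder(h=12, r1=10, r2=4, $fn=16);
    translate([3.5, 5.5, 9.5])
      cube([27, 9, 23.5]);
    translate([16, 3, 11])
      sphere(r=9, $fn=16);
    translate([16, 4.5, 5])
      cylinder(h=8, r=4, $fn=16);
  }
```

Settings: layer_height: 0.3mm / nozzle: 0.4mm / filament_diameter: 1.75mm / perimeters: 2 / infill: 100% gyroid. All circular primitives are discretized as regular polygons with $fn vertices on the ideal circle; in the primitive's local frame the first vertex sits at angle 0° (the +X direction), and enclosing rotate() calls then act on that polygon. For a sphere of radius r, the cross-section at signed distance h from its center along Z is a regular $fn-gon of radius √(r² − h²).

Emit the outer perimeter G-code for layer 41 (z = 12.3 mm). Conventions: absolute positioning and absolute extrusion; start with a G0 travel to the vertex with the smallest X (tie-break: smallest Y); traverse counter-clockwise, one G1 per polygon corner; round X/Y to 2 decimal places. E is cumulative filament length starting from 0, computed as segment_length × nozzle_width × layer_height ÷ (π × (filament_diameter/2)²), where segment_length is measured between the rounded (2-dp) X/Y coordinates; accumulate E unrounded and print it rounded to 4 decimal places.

G0 X-14.14 Y4.75 Z12.30
G1 X-5.17 Y3.97 E0.4492
G1 X-4.82 Y8.04 E0.6530
G1 X-2.37 Y7.33 E0.7803
G1 X1.08 Y7.71 E0.9534
G1 X4.13 Y9.38 E1.1269
G1 X6.31 Y12.09 E1.3004
G1 X7.28 Y15.42 E1.4735
G1 X6.90 Y18.88 E1.6471
G1 X5.23 Y21.93 E1.8206
G1 X2.52 Y24.10 E1.9938
G1 X-0.82 Y25.07 E2.1673
G1 X-3.35 Y24.79 E2.2943
G1 X-2.82 Y30.86 E2.5983
G1 X-11.79 Y31.65 E3.0476
G1 X-14.14 Y4.75 E4.3947

At z = 12.3 mm: the cone is absent (z outside [0, 12]); the 27×9 cube at (3.5, 5.5) contributes its full rectangle; the r=9 sphere at (16, 3) slices to a regular 16-gon of circumradius 8.906 (√(r²−h²) with h=1.3 from center); the r=4 cylinder at (16, 4.5) gives a regular 16-gon of circumradius 4 (constant along its height); Taking the union: the regions partially overlap (shared area 127.10 mm²), so overlapping operands fuse into one piece — 1 connected region; (rotated 85° about Z; rotation is an isometry so areas/perimeters/island counts are preserved). The outline is a single polygon with 15 vertices. Extrusion per mm of travel: 0.4 × 0.3 / (π × 0.875²) = 0.049890. Accumulating E over each segment gives final E = 4.3947.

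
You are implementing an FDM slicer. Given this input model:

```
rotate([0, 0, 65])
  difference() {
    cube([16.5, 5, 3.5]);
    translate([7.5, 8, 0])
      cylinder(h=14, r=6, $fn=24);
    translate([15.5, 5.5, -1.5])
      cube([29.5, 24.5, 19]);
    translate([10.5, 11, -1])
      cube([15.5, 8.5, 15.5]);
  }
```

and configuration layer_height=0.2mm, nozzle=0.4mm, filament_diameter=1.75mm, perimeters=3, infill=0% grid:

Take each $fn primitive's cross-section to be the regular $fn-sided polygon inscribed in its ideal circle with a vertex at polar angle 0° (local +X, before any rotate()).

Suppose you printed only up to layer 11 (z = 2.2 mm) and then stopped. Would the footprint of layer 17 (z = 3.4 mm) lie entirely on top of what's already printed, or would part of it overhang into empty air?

entirely on top

Compare the two slices. At z = 2.2: the cube is present — its section is the full 16.5×5 rectangle (area 82.50 mm²); the r=6 cylinder at (7.5, 8) gives a regular 24-gon of circumradius 6 (constant along its height) (area = (24/2)·6.000²·sin(360°/24) = 111.81 mm²); the 29.5×24.5 cube at (15.5, 5.5) contributes its full rectangle (area 722.75 mm²); the 15.5×8.5 cube at (10.5, 11) contributes its full rectangle (area 131.75 mm²); Taking the first minus the rest: starting from the 16.5×5 cube (82.50 mm²), the r=6 cylinder at (7.5, 8) partially overlaps it — only the 21.68 mm² overlap (of its 111.81 mm²) is removed, clipping the outline; the 29.5×24.5 cube at (15.5, 5.5) misses the remaining region (no effect); the 15.5×8.5 cube at (10.5, 11) misses the remaining region (no effect) — area = 60.82 mm²; (rotated 65° about Z; rotation is an isometry so areas/perimeters/island counts are preserved). At z = 3.4: the cube (footprint 16.5×5) is included at this height (area 82.50 mm²); the r=6 cylinder at (7.5, 8) gives a regular 24-gon of circumradius 6 (constant along its height) (area = (24/2)·6.000²·sin(360°/24) = 111.81 mm²); the cube at (15.5, 5.5) is present — its section is the full 29.5×24.5 rectangle (area 722.75 mm²); the cube at (10.5, 11) is present — its section is the full 15.5×8.5 rectangle (area 131.75 mm²); Subtracting the remaining from the first: starting from the 16.5×5 cube (82.50 mm²), the r=6 cylinder at (7.5, 8) partially overlaps it — only the 21.68 mm² overlap (of its 111.81 mm²) is removed, clipping the outline; the 29.5×24.5 cube at (15.5, 5.5) misses the remaining region (no effect); the 15.5×8.5 cube at (10.5, 11) misses the remaining region (no effect) — area = 60.82 mm²; (rotated 65° about Z; rotation is an isometry so areas/perimeters/island counts are preserved). Checking containment: the cross-section at z = 3.4 is a subset of the cross-section at z = 2.2.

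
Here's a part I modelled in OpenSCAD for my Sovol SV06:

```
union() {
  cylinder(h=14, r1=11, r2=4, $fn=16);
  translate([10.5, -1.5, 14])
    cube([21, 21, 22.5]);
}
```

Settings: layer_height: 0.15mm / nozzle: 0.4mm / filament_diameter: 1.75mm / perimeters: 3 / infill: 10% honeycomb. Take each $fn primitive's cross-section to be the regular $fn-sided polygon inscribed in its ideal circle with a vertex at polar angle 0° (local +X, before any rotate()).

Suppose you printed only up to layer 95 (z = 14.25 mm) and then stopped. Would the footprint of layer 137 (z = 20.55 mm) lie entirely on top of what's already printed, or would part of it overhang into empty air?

entirely on top

Compare the two slices. At z = 14.25: the cone does not reach this height (z outside [0, 14]); the cube at (10.5, -1.5) is present — its section is the full 21×21 rectangle (area 441.00 mm²); Taking the union: only the 21×21 cube at (10.5, -1.5) is present, so the union is just that shape — area = 441.00 mm². At z = 20.55: the cone does not reach this height (z outside [0, 14]); the cube at (10.5, -1.5) (footprint 21×21) is included at this height (area 441.00 mm²); Combining (union): only the 21×21 cube at (10.5, -1.5) is present, so the union is just that shape — area = 441.00 mm². Checking containment: the cross-section at z = 20.55 is a subset of the cross-section at z = 14.25.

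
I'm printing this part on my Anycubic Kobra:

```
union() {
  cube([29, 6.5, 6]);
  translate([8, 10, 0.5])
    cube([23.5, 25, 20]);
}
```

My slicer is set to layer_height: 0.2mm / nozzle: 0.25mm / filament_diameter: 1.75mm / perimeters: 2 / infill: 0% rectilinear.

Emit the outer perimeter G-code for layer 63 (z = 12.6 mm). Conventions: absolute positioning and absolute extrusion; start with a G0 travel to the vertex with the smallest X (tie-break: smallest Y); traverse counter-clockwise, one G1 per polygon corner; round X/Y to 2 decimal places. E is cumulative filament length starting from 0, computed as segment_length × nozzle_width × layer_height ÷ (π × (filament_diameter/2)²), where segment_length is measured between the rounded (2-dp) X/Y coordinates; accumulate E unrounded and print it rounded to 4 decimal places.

G0 X8.00 Y10.00 Z12.60
G1 X31.50 Y10.00 E0.4885
G1 X31.50 Y35.00 E1.0082
G1 X8.00 Y35.00 E1.4967
G1 X8.00 Y10.00 E2.0164

At z = 12.6 mm: the cube is absent (z outside [0, 6]); the 23.5×25 cube at (8, 10) contributes its full rectangle; Combining (union): only the 23.5×25 cube at (8, 10) is present, so the union is just that shape — 1 connected region. The outline is a single polygon with 4 vertices. Extrusion per mm of travel: 0.25 × 0.2 / (π × 0.875²) = 0.020788. Accumulating E over each segment gives final E = 2.0164.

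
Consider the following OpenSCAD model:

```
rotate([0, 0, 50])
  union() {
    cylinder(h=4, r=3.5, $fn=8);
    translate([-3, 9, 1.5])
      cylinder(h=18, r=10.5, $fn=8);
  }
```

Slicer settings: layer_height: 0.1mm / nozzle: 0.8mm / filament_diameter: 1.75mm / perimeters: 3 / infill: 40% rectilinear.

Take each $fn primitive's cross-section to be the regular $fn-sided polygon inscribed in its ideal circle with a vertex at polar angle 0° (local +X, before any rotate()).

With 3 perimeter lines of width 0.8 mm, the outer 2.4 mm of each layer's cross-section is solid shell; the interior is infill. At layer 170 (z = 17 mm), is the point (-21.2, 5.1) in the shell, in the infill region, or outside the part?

outside

At z = 17 mm: the cylinder does not reach this height (z outside [0, 4]); the r=10.5 cylinder at (-3, 9) contributes a regular 8-gon of circumradius 10.5; Merging all regions: only the r=10.5 cylinder at (-3, 9) is present, so the union is just that shape — 1 connected region; (whole slice rotated 50° about Z — lengths, areas and connectivity unchanged). Overall, the cross-section is a single solid region. Undo the 50° rotation: the query point maps to (-9.720, 19.518) in the un-rotated model frame. The nearest boundary edge runs (-3.00, 19.50)→(-10.42, 16.42); distance from the point to it = 2.59 mm. The point is not inside any of the regions above, so it lies outside the cross-section (2.59 mm from the nearest boundary).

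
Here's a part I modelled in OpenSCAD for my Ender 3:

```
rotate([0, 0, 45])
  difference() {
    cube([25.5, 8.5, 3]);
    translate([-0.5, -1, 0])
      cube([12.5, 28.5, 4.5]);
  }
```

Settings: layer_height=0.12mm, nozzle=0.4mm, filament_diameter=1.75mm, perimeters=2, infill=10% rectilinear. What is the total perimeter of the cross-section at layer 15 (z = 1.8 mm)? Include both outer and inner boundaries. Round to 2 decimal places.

At z = 1.8 mm: the cube (footprint 25.5×8.5) is included at this height (perimeter 68.00 mm); the cube at (-0.5, -1) is present — its section is the full 12.5×28.5 rectangle (perimeter 82.00 mm); Taking the first minus the rest: starting from the 25.5×8.5 cube, the 12.5×28.5 cube at (-0.5, -1) partially overlaps it — only the 102.00 mm² overlap (of its 356.25 mm²) is removed, clipping the outline — boundary = 44.00 mm; (whole slice rotated 45° about Z — lengths, areas and connectivity unchanged). Overall, the cross-section is a single solid region. Total boundary length (outer) = 44.00 mm.

44.00 mm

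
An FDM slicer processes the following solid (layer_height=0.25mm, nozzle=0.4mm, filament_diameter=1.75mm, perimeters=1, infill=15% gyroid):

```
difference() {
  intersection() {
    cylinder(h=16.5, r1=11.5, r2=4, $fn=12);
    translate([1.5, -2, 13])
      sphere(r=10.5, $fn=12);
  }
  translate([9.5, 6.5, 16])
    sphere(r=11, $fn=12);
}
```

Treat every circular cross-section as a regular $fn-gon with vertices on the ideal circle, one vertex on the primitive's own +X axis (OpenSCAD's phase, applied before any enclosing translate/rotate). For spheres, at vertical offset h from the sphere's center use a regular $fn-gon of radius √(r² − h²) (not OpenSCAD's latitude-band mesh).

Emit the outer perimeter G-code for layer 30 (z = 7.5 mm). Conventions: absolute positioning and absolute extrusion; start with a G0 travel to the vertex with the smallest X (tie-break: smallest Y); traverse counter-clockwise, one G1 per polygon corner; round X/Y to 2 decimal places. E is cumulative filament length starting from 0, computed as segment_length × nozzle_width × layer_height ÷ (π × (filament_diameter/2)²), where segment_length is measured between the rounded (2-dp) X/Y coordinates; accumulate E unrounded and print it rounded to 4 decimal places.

G0 X-7.44 Y-2.00 Z7.50
G1 X-6.86 Y-4.20 E0.0946
G1 X-4.05 Y-7.01 E0.2598
G1 X0.00 Y-8.09 E0.4341
G1 X4.05 Y-7.01 E0.6083
G1 X7.01 Y-4.05 E0.7824
G1 X8.06 Y-0.10 E0.9523
G1 X6.01 Y0.45 E1.0405
G1 X3.45 Y3.01 E1.1911
G1 X2.52 Y6.50 E1.3412
G1 X2.56 Y6.66 E1.3481
G1 X1.50 Y6.94 E1.3937
G1 X-2.97 Y5.75 E1.5860
G1 X-6.25 Y2.47 E1.7788
G1 X-7.44 Y-2.00 E1.9711

At z = 7.5 mm: the cone contributes a regular 12-gon of circumradius 8.091 (interpolated between r1=11.5 and r2=4 at t=0.455); the r=10.5 sphere at (1.5, -2) contributes a regular 12-gon of circumradius √(10.5²−5.5²) = 8.944; After intersecting: the r=10.5 sphere at (1.5, -2) partially overlaps the cone; clipping to the common part keeps 174.30 mm² — 1 connected region; the sphere at (9.5, 6.5): section is a regular 12-gon, circumradius = √(r²−h²) = √(11²−8.5²) = 6.982; After the difference (first − rest): starting from the result so far, the r=11 sphere at (9.5, 6.5) partially overlaps it — only the 18.82 mm² overlap (of its 146.25 mm²) is removed, clipping the outline — 1 connected region. The outline is a single polygon with 14 vertices. Extrusion per mm of travel: 0.4 × 0.25 / (π × 0.875²) = 0.041575. Accumulating E over each segment gives final E = 1.9711.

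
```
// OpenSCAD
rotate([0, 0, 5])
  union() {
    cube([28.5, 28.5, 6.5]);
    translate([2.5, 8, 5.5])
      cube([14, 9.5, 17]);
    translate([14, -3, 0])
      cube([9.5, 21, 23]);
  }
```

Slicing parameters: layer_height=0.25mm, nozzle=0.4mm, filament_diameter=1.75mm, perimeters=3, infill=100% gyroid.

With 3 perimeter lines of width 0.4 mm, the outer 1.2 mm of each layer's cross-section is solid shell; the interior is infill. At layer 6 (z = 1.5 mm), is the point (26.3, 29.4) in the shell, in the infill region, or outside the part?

At z = 1.5 mm: the cube is present — its section is the full 28.5×28.5 rectangle; the cube at (2.5, 8) does not reach this height (z outside [5.5, 22.5]); the cube at (14, -3) (footprint 9.5×21) is included at this height; Merging all regions: the regions partially overlap (shared area 171.00 mm²), so overlapping operands fuse into one piece — 1 connected region; (rotated 5° about Z; rotation is an isometry so areas/perimeters/island counts are preserved). Overall, the cross-section is a single solid region. Undo the 5° rotation: the query point maps to (28.762, 26.996) in the un-rotated model frame. The nearest boundary edge runs (28.50, 28.50)→(28.50, 0.00); distance from the point to it = 0.26 mm. The point is not inside any of the regions above, so it lies outside the cross-section (0.26 mm from the nearest boundary).

outside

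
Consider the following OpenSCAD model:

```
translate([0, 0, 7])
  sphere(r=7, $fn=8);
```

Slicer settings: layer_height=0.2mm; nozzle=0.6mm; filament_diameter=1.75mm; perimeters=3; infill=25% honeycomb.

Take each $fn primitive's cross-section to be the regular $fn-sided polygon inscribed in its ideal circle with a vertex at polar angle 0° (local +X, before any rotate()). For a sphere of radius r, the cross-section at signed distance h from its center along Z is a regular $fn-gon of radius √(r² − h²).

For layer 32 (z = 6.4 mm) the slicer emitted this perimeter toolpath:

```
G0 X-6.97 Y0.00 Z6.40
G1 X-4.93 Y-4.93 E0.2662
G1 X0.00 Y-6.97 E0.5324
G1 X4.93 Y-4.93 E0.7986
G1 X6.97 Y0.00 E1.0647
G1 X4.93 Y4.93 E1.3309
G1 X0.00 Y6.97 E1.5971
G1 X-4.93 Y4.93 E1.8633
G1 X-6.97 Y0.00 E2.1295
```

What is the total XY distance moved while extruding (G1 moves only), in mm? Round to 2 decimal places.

42.68 mm

Sum the Euclidean lengths of each G1 segment: total = 42.68 mm.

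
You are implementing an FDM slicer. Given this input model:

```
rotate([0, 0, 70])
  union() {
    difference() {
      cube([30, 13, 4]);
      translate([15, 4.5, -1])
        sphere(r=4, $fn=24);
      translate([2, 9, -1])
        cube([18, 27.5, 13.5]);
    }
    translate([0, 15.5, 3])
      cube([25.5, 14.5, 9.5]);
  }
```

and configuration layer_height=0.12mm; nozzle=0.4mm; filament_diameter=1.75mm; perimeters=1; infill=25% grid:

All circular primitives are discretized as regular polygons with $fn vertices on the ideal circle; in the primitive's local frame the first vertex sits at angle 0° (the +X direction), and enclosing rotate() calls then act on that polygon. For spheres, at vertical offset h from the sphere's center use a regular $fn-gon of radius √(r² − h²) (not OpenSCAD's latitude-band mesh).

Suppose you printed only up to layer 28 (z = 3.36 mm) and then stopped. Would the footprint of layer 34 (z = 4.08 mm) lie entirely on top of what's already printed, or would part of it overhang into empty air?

entirely on top

Compare the two slices. At z = 3.36: the cube is present — its section is the full 30×13 rectangle (area 390.00 mm²); the sphere at (15, 4.5) is not intersected at this z (|z−center|=4.360 > r=4); the 18×27.5 cube at (2, 9) contributes its full rectangle (area 495.00 mm²); Subtracting the remaining from the first: starting from the 30×13 cube (390.00 mm²), the 18×27.5 cube at (2, 9) partially overlaps it — only the 72.00 mm² overlap (of its 495.00 mm²) is removed, clipping the outline — area = 318.00 mm²; the 25.5×14.5 cube at (0, 15.5) contributes its full rectangle (area 369.75 mm²); Combining (union): the 2 present regions are separate (no shared area or edge), so areas and boundary lengths simply add and each stays a separate island — area = 687.75 mm²; (whole slice rotated 70° about Z — lengths, areas and connectivity unchanged). At z = 4.08: the cube does not reach this height (z outside [0, 4]); the sphere at (15, 4.5) is not intersected at this z (|z−center|=5.080 > r=4); the 18×27.5 cube at (2, 9) contributes its full rectangle (area 495.00 mm²); After the difference (first − rest): the first operand is absent here, so nothing remains; the cube at (0, 15.5) is present — its section is the full 25.5×14.5 rectangle (area 369.75 mm²); Taking the union: only the 25.5×14.5 cube at (0, 15.5) is present, so the union is just that shape — area = 369.75 mm²; (whole slice rotated 70° about Z — lengths, areas and connectivity unchanged). Checking containment: the cross-section at z = 4.08 is a subset of the cross-section at z = 3.36.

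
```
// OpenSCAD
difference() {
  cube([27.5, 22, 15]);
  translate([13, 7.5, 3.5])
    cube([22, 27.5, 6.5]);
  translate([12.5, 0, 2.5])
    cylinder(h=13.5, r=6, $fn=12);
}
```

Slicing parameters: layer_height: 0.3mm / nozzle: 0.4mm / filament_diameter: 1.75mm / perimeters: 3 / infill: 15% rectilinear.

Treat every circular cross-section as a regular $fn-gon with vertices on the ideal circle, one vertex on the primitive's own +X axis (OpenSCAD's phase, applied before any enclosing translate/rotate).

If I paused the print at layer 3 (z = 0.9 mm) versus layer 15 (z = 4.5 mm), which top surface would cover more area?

layer 3 (z = 0.9 mm)

Layer 3 (z = 0.9): the cube is present — its section is the full 27.5×22 rectangle (area 605.00 mm²); the cube at (13, 7.5) is absent (z outside [3.5, 10]); the cylinder at (12.5, 0) is not intersected at this z (z outside [2.5, 16]); Taking the first minus the rest: none of the subtracted shapes is present at this height, so the 27.5×22 cube is unchanged — area = 605.00 mm². So its area = 605.00 mm². Layer 15 (z = 4.5): the 27.5×22 cube contributes its full rectangle (area 605.00 mm²); the cube at (13, 7.5) (footprint 22×27.5) is included at this height (area 605.00 mm²); the r=6 cylinder at (12.5, 0) gives a regular 12-gon of circumradius 6 (constant along its height) (area = (12/2)·6.000²·sin(360°/12) = 108.00 mm²); After the difference (first − rest): starting from the 27.5×22 cube (605.00 mm²), the 22×27.5 cube at (13, 7.5) partially overlaps it — only the 210.25 mm² overlap (of its 605.00 mm²) is removed, clipping the outline; the r=6 cylinder at (12.5, 0) partially overlaps it — only the 54.00 mm² overlap (of its 108.00 mm²) is removed, clipping the outline — area = 340.75 mm². So its area = 340.75 mm². Layer 3 is larger (605.00 vs 340.75 mm²).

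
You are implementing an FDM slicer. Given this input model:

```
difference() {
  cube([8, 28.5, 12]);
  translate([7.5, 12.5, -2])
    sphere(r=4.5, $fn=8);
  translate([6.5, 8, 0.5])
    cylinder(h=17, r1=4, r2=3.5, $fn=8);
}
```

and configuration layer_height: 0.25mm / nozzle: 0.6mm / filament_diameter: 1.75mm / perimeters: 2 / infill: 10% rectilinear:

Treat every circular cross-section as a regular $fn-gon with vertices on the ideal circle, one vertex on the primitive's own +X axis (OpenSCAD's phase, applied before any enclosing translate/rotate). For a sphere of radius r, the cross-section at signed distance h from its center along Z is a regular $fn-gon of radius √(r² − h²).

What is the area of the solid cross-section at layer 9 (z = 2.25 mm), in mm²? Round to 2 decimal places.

At z = 2.25 mm: the cube (footprint 8×28.5) is included at this height (area 228.00 mm²); the sphere at (7.5, 12.5): section is a regular 8-gon, circumradius = √(r²−h²) = √(4.5²−4.25²) = 1.479 (area = (8/2)·1.479²·sin(360°/8) = 6.19 mm²); the cone at (6.5, 8) (r1=4→r2=3.5) has section circumradius 3.949 here — a regular 8-gon (area = (8/2)·3.949²·sin(360°/8) = 44.10 mm²); Taking the first minus the rest: starting from the 8×28.5 cube (228.00 mm²), the r=4.5 sphere at (7.5, 12.5) partially overlaps it — only the 4.47 mm² overlap (of its 6.19 mm²) is removed, clipping the outline; the cone at (6.5, 8) partially overlaps it — only the 32.23 mm² overlap (of its 44.10 mm²) is removed, clipping the outline — area = 191.30 mm². Overall, the cross-section is a single solid region. Net area = 191.30 mm².

191.30 mm²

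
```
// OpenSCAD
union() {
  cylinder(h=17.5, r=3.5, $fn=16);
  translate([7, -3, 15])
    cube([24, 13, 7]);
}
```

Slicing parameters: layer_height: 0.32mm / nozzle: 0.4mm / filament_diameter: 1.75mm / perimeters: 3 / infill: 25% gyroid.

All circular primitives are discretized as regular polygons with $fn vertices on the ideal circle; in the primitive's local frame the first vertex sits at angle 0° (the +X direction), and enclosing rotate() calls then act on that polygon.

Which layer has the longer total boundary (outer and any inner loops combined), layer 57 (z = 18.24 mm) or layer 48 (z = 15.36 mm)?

Layer 57 (z = 18.24): the cylinder is absent (z outside [0, 17.5]); the cube at (7, -3) (footprint 24×13) is included at this height (perimeter 74.00 mm); Combining (union): only the 24×13 cube at (7, -3) is present, so the union is just that shape — boundary = 74.00 mm. So its perimeter = 74.00 mm. Layer 48 (z = 15.36): the r=3.5 cylinder contributes a regular 16-gon of circumradius 3.5 (perimeter = 2·16·3.500·sin(180°/16) = 21.85 mm); the cube at (7, -3) is present — its section is the full 24×13 rectangle (perimeter 74.00 mm); Taking the union: the 2 present regions are separate (no shared area or edge), so areas and boundary lengths simply add and each stays a separate island — boundary = 95.85 mm. So its perimeter = 95.85 mm. Layer 48 is larger (95.85 vs 74.00 mm).

layer 48 (z = 15.36 mm)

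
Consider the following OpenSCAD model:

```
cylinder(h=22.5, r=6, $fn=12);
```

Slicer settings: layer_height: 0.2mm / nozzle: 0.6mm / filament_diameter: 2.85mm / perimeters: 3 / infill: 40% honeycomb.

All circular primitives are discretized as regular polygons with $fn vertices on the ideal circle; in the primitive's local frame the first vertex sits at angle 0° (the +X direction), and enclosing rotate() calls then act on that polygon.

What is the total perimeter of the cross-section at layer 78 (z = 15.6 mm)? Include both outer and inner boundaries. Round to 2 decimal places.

37.27 mm

At z = 15.6 mm: the cylinder: section is a regular 12-gon, circumradius r=6 (perimeter = 2·12·6.000·sin(180°/12) = 37.27 mm). Overall, the cross-section is a single solid region. Total boundary length (outer) = 37.27 mm.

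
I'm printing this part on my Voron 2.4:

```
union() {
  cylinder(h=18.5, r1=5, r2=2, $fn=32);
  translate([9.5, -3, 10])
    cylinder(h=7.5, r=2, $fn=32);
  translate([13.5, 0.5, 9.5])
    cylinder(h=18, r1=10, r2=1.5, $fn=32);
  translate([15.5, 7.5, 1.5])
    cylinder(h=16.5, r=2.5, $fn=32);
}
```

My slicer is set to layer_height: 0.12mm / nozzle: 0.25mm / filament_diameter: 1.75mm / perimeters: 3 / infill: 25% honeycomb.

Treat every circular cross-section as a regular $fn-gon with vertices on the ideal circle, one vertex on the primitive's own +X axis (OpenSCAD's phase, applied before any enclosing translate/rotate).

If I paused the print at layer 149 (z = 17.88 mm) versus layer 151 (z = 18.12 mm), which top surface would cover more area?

layer 149 (z = 17.88 mm)

Layer 149 (z = 17.88): the cone: at t=0.966 of its height the radius interpolates to r₁+(r₂−r₁)t = 2.101, giving a regular 32-gon of that circumradius (area = (32/2)·2.101²·sin(360°/32) = 13.77 mm²); the cylinder at (9.5, -3) is absent (z outside [10, 17.5]); the cone at (13.5, 0.5): at t=0.466 of its height the radius interpolates to r₁+(r₂−r₁)t = 6.043, giving a regular 32-gon of that circumradius (area = (32/2)·6.043²·sin(360°/32) = 113.98 mm²); the r=2.5 cylinder at (15.5, 7.5) gives a regular 32-gon of circumradius 2.5 (constant along its height) (area = (32/2)·2.500²·sin(360°/32) = 19.51 mm²); Combining (union): the regions partially overlap — summed areas 147.26 mm² minus the doubly-counted overlap 3.29 mm² gives 143.97 mm² — area = 143.97 mm². So its area = 143.97 mm². Layer 151 (z = 18.12): the cone contributes a regular 32-gon of circumradius 2.062 (interpolated between r1=5 and r2=2 at t=0.979) (area = (32/2)·2.062²·sin(360°/32) = 13.27 mm²); the cylinder at (9.5, -3) is not intersected at this z (z outside [10, 17.5]); the cone at (13.5, 0.5): at t=0.479 of its height the radius interpolates to r₁+(r₂−r₁)t = 5.929, giving a regular 32-gon of that circumradius (area = (32/2)·5.929²·sin(360°/32) = 109.74 mm²); the cylinder at (15.5, 7.5) is absent (z outside [1.5, 18]); Combining (union): the 2 present regions are separate (no shared area or edge), so areas and boundary lengths simply add and each stays a separate island — area = 123.01 mm². So its area = 123.01 mm². Layer 149 is larger (143.97 vs 123.01 mm²).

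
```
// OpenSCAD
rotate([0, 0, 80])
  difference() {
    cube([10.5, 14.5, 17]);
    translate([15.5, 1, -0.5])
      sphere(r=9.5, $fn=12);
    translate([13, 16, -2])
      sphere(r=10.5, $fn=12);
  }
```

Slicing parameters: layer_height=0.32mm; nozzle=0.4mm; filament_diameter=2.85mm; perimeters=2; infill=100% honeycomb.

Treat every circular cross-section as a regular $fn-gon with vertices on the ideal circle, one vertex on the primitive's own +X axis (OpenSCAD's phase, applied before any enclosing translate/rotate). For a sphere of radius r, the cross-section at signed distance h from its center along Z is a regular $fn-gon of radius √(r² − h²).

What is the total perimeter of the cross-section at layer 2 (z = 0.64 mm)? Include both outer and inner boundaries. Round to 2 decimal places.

41.52 mm

At z = 0.64 mm: the cube (footprint 10.5×14.5) is included at this height (perimeter 50.00 mm); the r=9.5 sphere at (15.5, 1) slices to a regular 12-gon of circumradius 9.431 (√(r²−h²) with h=1.14 from center) (perimeter = 2·12·9.431·sin(180°/12) = 58.58 mm); the r=10.5 sphere at (13, 16) slices to a regular 12-gon of circumradius 10.163 (√(r²−h²) with h=2.64 from center) (perimeter = 2·12·10.163·sin(180°/12) = 63.13 mm); Subtracting the remaining from the first: starting from the 10.5×14.5 cube, the r=9.5 sphere at (15.5, 1) partially overlaps it — only the 27.23 mm² overlap (of its 266.85 mm²) is removed, clipping the outline; the r=10.5 sphere at (13, 16) partially overlaps it — only the 39.47 mm² overlap (of its 309.84 mm²) is removed, clipping the outline — boundary = 41.52 mm; (rotated 80° about Z; rotation is an isometry so areas/perimeters/island counts are preserved). Overall, the cross-section is a single solid region. Total boundary length (outer) = 41.52 mm.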